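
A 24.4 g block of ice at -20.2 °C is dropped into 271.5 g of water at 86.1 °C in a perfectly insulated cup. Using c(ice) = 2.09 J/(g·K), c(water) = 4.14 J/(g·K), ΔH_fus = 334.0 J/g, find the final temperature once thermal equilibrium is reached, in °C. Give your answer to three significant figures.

Heat to bring ice to 0 °C and melt it: q₁ = 24.4×2.09×20.2 + 24.4×334.0 = 9179.7 J
Heat the water can supply cooling to 0 °C: 271.5×4.14×86.1 = 96777.3 J > q₁, so all ice melts.
Energy balance: 271.5×4.14×(86.1 − T) = 9179.7 + 24.4×4.14×(T − 0)
1124.01(86.1 − T) = 9179.7 + 101.016 T
96777.3 − 9179.7 = 1225.026 T
T = 87597.6 / 1225.026 = 71.51 °C

T_f = 71.5 °C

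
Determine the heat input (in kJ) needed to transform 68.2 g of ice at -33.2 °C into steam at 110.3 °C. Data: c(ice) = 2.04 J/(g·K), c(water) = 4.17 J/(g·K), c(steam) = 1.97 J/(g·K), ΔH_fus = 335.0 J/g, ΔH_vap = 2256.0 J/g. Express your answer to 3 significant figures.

q1 (heat ice -33.2→0.0 °C): 68.2 × 2.04 × 33.2 = 4619 J
q2 (melt at 0 °C): 68.2 × 335.0 = 22847 J
q3 (heat water 0.0→100.0 °C): 68.2 × 4.17 × 100.0 = 28439 J
q4 (vaporize at 100 °C): 68.2 × 2256.0 = 153859 J
q5 (heat steam 100.0→110.3 °C): 68.2 × 1.97 × 10.3 = 1384 J
Total: 4619 + 22847 + 28439 + 153859 + 1384 = 211148 J = 211 kJ

q = 211 kJ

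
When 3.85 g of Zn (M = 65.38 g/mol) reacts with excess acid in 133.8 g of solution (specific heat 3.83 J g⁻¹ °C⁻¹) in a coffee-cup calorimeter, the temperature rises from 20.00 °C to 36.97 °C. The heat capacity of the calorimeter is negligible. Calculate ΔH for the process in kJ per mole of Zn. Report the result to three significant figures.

ΔH = -148 kJ/mol

|ΔT| = |36.97 − 20.00| = 16.97 °C
|q_surr| = (133.8 × 3.83) × 16.97 = 512.454 × 16.97 = 8696 J
n(Zn) = 3.85 / 65.38 = 0.05889 mol
Temperature rose, so q_rxn = −|q_surr| = -8.696 kJ
ΔH = q_rxn / n = -147.7 kJ/mol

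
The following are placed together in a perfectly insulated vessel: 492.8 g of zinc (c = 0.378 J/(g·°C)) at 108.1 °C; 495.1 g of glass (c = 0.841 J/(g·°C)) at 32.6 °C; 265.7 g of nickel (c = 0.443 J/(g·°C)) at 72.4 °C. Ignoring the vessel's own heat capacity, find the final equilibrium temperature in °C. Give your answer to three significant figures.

Σ mᵢcᵢ(T − Tᵢ) = 0  ⇒  T = Σ mᵢcᵢTᵢ / Σ mᵢcᵢ
Σ mᵢcᵢ = 492.8×0.378 + 495.1×0.841 + 265.7×0.443 = 720.3626
Σ mᵢcᵢTᵢ = 186.2784×108.1 + 416.3791×32.6 + 117.7051×72.4 = 42233
T = 42233 / 720.3626 = 58.63 °C

T_f = 58.6 °C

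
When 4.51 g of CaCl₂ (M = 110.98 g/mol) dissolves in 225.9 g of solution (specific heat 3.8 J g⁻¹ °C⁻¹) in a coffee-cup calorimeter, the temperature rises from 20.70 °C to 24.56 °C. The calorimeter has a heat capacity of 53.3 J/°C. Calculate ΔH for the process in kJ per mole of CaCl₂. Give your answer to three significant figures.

|ΔT| = |24.56 − 20.70| = 3.86 °C
|q_surr| = (225.9 × 3.8 + 53.3) × 3.86 = 911.72 × 3.86 = 3519 J
n(CaCl₂) = 4.51 / 110.98 = 0.04064 mol
Temperature rose, so q_rxn = −|q_surr| = -3.519 kJ
ΔH = q_rxn / n = -86.59 kJ/mol

ΔH = -86.6 kJ/mol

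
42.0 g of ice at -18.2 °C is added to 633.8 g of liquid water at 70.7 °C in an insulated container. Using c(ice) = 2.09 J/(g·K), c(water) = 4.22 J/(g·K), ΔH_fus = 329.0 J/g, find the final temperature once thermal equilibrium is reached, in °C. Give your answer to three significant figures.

Heat to bring ice to 0 °C and melt it: q₁ = 42.0×2.09×18.2 + 42.0×329.0 = 15416 J
Heat the water can supply cooling to 0 °C: 633.8×4.22×70.7 = 189097 J > q₁, so all ice melts.
Energy balance: 633.8×4.22×(70.7 − T) = 15416 + 42.0×4.22×(T − 0)
2674.636(70.7 − T) = 15416 + 177.24 T
189097 − 15416 = 2851.876 T
T = 173681 / 2851.876 = 60.90 °C

T_f = 60.9 °C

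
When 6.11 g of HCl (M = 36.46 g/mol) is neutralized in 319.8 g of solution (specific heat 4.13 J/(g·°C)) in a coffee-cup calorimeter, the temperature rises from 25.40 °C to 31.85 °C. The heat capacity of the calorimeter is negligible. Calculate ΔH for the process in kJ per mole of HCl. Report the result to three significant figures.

ΔH = -50.8 kJ/mol

|ΔT| = |31.85 − 25.40| = 6.45 °C
|q_surr| = (319.8 × 4.13) × 6.45 = 1320.774 × 6.45 = 8519 J
n(HCl) = 6.11 / 36.46 = 0.1676 mol
Temperature rose, so q_rxn = −|q_surr| = -8.519 kJ
ΔH = q_rxn / n = -50.83 kJ/mol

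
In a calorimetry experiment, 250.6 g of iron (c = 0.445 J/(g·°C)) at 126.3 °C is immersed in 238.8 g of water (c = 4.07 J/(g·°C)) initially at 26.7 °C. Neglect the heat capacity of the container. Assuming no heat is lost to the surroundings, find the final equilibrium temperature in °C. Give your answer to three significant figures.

Heat lost by iron = heat gained by water.
(250.6)(0.445)(126.3 − T) = (238.8)(4.07)(T − 26.7)
111.517 (126.3 − T) = 971.916 (T − 26.7)
14085 − 111.517 T = 971.916 T − 25950
40035 = 1083.433 T
T = 36.95 °C

T_f = 37.0 °C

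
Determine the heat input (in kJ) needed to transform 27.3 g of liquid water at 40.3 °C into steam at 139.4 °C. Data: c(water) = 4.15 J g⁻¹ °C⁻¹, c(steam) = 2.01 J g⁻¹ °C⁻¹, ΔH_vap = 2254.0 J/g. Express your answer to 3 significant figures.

q = 70.5 kJ

q1 (heat water 40.3→100.0 °C): 27.3 × 4.15 × 59.7 = 6764 J
q2 (vaporize at 100 °C): 27.3 × 2254.0 = 61534 J
q3 (heat steam 100.0→139.4 °C): 27.3 × 2.01 × 39.4 = 2162 J
Total: 6764 + 61534 + 2162 = 70460 J = 70.5 kJ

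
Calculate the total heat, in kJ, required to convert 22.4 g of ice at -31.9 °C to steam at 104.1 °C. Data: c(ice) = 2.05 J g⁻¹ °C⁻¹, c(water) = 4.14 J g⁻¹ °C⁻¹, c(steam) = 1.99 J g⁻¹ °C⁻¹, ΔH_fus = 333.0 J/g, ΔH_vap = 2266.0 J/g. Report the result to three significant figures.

q1 (heat ice -31.9→0.0 °C): 22.4 × 2.05 × 31.9 = 1465 J
q2 (melt at 0 °C): 22.4 × 333.0 = 7459 J
q3 (heat water 0.0→100.0 °C): 22.4 × 4.14 × 100.0 = 9274 J
q4 (vaporize at 100 °C): 22.4 × 2266.0 = 50758 J
q5 (heat steam 100.0→104.1 °C): 22.4 × 1.99 × 4.1 = 183 J
Total: 1465 + 7459 + 9274 + 50758 + 183 = 69139 J = 69.1 kJ

q = 69.1 kJ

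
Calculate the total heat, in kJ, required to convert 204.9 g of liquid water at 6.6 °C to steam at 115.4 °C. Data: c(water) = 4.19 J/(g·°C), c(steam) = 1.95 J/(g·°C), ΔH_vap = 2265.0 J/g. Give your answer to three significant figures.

q = 550 kJ

q1 (heat water 6.6→100.0 °C): 204.9 × 4.19 × 93.4 = 80187 J
q2 (vaporize at 100 °C): 204.9 × 2265.0 = 464099 J
q3 (heat steam 100.0→115.4 °C): 204.9 × 1.95 × 15.4 = 6153 J
Total: 80187 + 464099 + 6153 = 550439 J = 550 kJ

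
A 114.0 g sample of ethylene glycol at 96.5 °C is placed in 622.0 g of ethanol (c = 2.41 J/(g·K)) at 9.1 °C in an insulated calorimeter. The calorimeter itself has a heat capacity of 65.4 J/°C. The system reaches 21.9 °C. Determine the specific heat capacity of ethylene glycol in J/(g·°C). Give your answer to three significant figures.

c = 2.35 J/(g·°C)

q_gained = (622.0 × 2.41 + 65.4) × (21.9 − 9.1) = 20020 J
q_lost = 114.0 × c × (96.5 − 21.9) = 8504.4 c
Set equal: c = 20020 / 8504.4 = 2.35 J/(g·°C)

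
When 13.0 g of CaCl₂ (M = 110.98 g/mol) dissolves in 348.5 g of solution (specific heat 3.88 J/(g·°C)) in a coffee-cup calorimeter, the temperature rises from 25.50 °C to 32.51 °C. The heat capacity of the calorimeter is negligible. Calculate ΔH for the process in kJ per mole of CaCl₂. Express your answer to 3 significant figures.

ΔH = -80.9 kJ/mol

|ΔT| = |32.51 − 25.50| = 7.01 °C
|q_surr| = (348.5 × 3.88) × 7.01 = 1352.18 × 7.01 = 9479 J
n(CaCl₂) = 13.0 / 110.98 = 0.1171 mol
Temperature rose, so q_rxn = −|q_surr| = -9.479 kJ
ΔH = q_rxn / n = -80.948 kJ/mol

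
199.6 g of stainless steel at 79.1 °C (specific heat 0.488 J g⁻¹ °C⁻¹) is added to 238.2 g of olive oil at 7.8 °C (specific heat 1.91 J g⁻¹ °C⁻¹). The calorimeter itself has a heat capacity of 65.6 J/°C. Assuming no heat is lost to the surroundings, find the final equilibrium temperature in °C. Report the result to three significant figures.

Heat lost by stainless steel = heat gained by olive oil + calorimeter.
(199.6)(0.488)(79.1 − T) = [(238.2)(1.91) + 65.6](T − 7.8)
97.4048 (79.1 − T) = 520.562 (T − 7.8)
7704.7 − 97.4048 T = 520.562 T − 4060.4
11765.1 = 617.9668 T
T = 19.04 °C

T_f = 19.0 °C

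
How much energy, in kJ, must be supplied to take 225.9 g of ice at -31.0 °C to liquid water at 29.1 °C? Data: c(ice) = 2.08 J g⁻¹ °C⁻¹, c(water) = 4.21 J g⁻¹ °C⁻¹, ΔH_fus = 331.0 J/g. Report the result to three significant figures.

q1 (heat ice -31.0→0.0 °C): 225.9 × 2.08 × 31.0 = 14566 J
q2 (melt at 0 °C): 225.9 × 331.0 = 74773 J
q3 (heat water 0.0→29.1 °C): 225.9 × 4.21 × 29.1 = 27675 J
Total: 14566 + 74773 + 27675 = 117014 J = 117 kJ

q = 117 kJ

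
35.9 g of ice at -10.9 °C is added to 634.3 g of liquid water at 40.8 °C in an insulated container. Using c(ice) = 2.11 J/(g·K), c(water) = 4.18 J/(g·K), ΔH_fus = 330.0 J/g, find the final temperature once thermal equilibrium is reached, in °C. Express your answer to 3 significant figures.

T_f = 34.1 °C

Heat to bring ice to 0 °C and melt it: q₁ = 35.9×2.11×10.9 + 35.9×330.0 = 12673 J
Heat the water can supply cooling to 0 °C: 634.3×4.18×40.8 = 108176 J > q₁, so all ice melts.
Energy balance: 634.3×4.18×(40.8 − T) = 12673 + 35.9×4.18×(T − 0)
2651.374(40.8 − T) = 12673 + 150.062 T
108176 − 12673 = 2801.436 T
T = 95503 / 2801.436 = 34.09 °C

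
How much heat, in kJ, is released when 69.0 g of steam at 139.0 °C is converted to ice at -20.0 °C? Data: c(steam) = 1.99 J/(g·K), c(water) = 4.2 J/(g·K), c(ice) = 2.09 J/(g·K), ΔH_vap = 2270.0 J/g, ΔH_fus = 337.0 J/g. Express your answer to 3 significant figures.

q = 217 kJ

q1 (cool steam 139.0→100 °C): 69.0 × 1.99 × 39.0 = 5355 J
q2 (condense at 100 °C): 69.0 × 2270.0 = 156630 J
q3 (cool water 100→0 °C): 69.0 × 4.2 × 100.0 = 28980 J
q4 (freeze at 0 °C): 69.0 × 337.0 = 23253 J
q5 (cool ice 0→-20.0 °C): 69.0 × 2.09 × 20.0 = 2884 J
Total: 5355 + 156630 + 28980 + 23253 + 2884 = 217102 J = 217 kJ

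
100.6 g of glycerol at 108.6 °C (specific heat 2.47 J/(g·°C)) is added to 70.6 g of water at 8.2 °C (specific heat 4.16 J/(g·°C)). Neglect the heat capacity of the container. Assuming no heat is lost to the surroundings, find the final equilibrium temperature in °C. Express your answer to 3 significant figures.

Heat lost by glycerol = heat gained by water.
(100.6)(2.47)(108.6 − T) = (70.6)(4.16)(T − 8.2)
248.482 (108.6 − T) = 293.696 (T − 8.2)
26985 − 248.482 T = 293.696 T − 2408.3
29393.3 = 542.178 T
T = 54.21 °C

T_f = 54.2 °C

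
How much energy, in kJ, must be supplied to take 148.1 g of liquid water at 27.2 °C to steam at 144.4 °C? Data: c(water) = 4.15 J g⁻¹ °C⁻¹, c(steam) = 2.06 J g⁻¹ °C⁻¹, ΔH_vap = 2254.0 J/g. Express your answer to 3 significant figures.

q1 (heat water 27.2→100.0 °C): 148.1 × 4.15 × 72.8 = 44744 J
q2 (vaporize at 100 °C): 148.1 × 2254.0 = 333817 J
q3 (heat steam 100.0→144.4 °C): 148.1 × 2.06 × 44.4 = 13546 J
Total: 44744 + 333817 + 13546 = 392107 J = 392 kJ

q = 392 kJ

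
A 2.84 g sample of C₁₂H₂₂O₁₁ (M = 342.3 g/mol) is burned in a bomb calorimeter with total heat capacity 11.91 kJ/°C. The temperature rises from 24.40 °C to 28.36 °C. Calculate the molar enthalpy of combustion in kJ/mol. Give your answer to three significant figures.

ΔH = -5680 kJ/mol

ΔT = 28.36 − 24.40 = 3.96 °C
q_cal = C_cal × ΔT = 11.91 × 3.96 = 47.1636 kJ
n = 2.84 / 342.3 = 0.008297 mol
q_rxn = −q_cal = -47.1636 kJ
ΔH = -47.1636 / 0.008297 = -5684 kJ/mol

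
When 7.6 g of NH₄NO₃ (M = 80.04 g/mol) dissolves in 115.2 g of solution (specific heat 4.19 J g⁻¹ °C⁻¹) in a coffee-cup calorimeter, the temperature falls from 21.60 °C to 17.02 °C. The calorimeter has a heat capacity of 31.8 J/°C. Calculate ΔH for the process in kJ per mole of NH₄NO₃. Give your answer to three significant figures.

ΔH = 24.8 kJ/mol

|ΔT| = |17.02 − 21.60| = 4.58 °C
|q_surr| = (115.2 × 4.19 + 31.8) × 4.58 = 514.488 × 4.58 = 2356 J
n(NH₄NO₃) = 7.6 / 80.04 = 0.09495 mol
Temperature fell, so q_rxn = +|q_surr| = 2.356 kJ
ΔH = q_rxn / n = 24.81 kJ/mol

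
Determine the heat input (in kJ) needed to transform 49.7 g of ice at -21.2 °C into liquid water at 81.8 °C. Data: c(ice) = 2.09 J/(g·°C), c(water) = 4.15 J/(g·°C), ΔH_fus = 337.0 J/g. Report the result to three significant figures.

q1 (heat ice -21.2→0.0 °C): 49.7 × 2.09 × 21.2 = 2202 J
q2 (melt at 0 °C): 49.7 × 337.0 = 16749 J
q3 (heat water 0.0→81.8 °C): 49.7 × 4.15 × 81.8 = 16872 J
Total: 2202 + 16749 + 16872 = 35823 J = 35.8 kJ

q = 35.8 kJ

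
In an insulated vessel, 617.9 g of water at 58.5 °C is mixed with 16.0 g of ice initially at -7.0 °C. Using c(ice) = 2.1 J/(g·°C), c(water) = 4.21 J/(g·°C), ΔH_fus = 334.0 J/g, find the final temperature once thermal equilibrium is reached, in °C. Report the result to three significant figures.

Heat to bring ice to 0 °C and melt it: q₁ = 16.0×2.1×7.0 + 16.0×334.0 = 5579.2 J
Heat the water can supply cooling to 0 °C: 617.9×4.21×58.5 = 152180 J > q₁, so all ice melts.
Energy balance: 617.9×4.21×(58.5 − T) = 5579.2 + 16.0×4.21×(T − 0)
2601.359(58.5 − T) = 5579.2 + 67.36 T
152180 − 5579.2 = 2668.719 T
T = 146600.8 / 2668.719 = 54.93 °C

T_f = 54.9 °C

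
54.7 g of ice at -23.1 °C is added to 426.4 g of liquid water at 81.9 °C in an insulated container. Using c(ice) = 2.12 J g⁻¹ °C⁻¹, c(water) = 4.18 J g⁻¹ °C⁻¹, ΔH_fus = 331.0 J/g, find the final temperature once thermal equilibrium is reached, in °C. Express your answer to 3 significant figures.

Heat to bring ice to 0 °C and melt it: q₁ = 54.7×2.12×23.1 + 54.7×331.0 = 20784 J
Heat the water can supply cooling to 0 °C: 426.4×4.18×81.9 = 145975 J > q₁, so all ice melts.
Energy balance: 426.4×4.18×(81.9 − T) = 20784 + 54.7×4.18×(T − 0)
1782.352(81.9 − T) = 20784 + 228.646 T
145975 − 20784 = 2010.998 T
T = 125191 / 2010.998 = 62.25 °C

T_f = 62.3 °C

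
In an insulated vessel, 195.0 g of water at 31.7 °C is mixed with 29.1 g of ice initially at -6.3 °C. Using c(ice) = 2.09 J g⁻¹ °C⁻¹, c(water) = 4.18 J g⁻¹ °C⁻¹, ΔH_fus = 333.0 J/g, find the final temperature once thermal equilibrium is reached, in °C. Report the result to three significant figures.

T_f = 16.8 °C

Heat to bring ice to 0 °C and melt it: q₁ = 29.1×2.09×6.3 + 29.1×333.0 = 10073 J
Heat the water can supply cooling to 0 °C: 195.0×4.18×31.7 = 25838.7 J > q₁, so all ice melts.
Energy balance: 195.0×4.18×(31.7 − T) = 10073 + 29.1×4.18×(T − 0)
815.1(31.7 − T) = 10073 + 121.638 T
25838.7 − 10073 = 936.738 T
T = 15765.7 / 936.738 = 16.83 °C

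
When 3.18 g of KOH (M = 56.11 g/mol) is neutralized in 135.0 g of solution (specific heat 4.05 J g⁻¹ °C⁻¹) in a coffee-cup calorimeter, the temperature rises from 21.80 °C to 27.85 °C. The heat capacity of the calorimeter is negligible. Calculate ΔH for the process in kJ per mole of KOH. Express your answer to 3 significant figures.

ΔH = -58.4 kJ/mol

|ΔT| = |27.85 − 21.80| = 6.05 °C
|q_surr| = (135.0 × 4.05) × 6.05 = 546.75 × 6.05 = 3308 J
n(KOH) = 3.18 / 56.11 = 0.05667 mol
Temperature rose, so q_rxn = −|q_surr| = -3.308 kJ
ΔH = q_rxn / n = -58.37 kJ/mol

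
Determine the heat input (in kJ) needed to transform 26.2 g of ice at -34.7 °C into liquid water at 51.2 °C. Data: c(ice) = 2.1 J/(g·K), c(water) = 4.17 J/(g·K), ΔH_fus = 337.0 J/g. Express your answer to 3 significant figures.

q = 16.3 kJ

q1 (heat ice -34.7→0.0 °C): 26.2 × 2.1 × 34.7 = 1909 J
q2 (melt at 0 °C): 26.2 × 337.0 = 8829 J
q3 (heat water 0.0→51.2 °C): 26.2 × 4.17 × 51.2 = 5594 J
Total: 1909 + 8829 + 5594 = 16332 J = 16.3 kJ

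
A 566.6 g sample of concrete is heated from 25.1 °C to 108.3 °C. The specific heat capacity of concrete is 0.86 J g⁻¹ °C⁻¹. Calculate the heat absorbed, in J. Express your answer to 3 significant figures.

q = m c ΔT = 566.6 × 0.86 × (108.3 − 25.1)
q = 566.6 × 0.86 × 83.2 = 40540 J

q = 40500 J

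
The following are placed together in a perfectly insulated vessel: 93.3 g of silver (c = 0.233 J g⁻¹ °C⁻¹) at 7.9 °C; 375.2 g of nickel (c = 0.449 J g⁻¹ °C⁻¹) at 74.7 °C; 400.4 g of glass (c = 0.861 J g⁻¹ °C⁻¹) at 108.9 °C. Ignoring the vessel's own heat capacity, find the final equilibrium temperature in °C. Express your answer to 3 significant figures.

T_f = 94.0 °C

Σ mᵢcᵢ(T − Tᵢ) = 0  ⇒  T = Σ mᵢcᵢTᵢ / Σ mᵢcᵢ
Σ mᵢcᵢ = 93.3×0.233 + 375.2×0.449 + 400.4×0.861 = 534.9481
Σ mᵢcᵢTᵢ = 21.7389×7.9 + 168.4648×74.7 + 344.7444×108.9 = 50299
T = 50299 / 534.9481 = 94.03 °C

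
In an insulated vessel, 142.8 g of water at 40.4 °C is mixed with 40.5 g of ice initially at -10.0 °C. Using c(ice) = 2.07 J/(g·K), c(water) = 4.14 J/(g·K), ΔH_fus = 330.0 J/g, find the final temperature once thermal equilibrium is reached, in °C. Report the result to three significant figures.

T_f = 12.8 °C

Heat to bring ice to 0 °C and melt it: q₁ = 40.5×2.07×10.0 + 40.5×330.0 = 14203 J
Heat the water can supply cooling to 0 °C: 142.8×4.14×40.4 = 23884.2 J > q₁, so all ice melts.
Energy balance: 142.8×4.14×(40.4 − T) = 14203 + 40.5×4.14×(T − 0)
591.192(40.4 − T) = 14203 + 167.67 T
23884.2 − 14203 = 758.862 T
T = 9681.2 / 758.862 = 12.76 °C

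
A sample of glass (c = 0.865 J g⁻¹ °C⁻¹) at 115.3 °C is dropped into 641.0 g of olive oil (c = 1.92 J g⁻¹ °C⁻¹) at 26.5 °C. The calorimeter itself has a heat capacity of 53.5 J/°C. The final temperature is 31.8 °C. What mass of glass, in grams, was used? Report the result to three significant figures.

m = 94.2 g

q_gained = (641.0 × 1.92 + 53.5) × (31.8 − 26.5) = 6806 J
q_lost = m × 0.865 × (115.3 − 31.8) = 72.2275 m
m = 6806 / 72.2275 = 94.2 g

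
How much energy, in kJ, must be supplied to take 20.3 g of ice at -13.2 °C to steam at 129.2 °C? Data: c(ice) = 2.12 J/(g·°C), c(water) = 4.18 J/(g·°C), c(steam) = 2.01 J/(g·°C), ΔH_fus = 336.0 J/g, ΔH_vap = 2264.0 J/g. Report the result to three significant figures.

q1 (heat ice -13.2→0.0 °C): 20.3 × 2.12 × 13.2 = 568 J
q2 (melt at 0 °C): 20.3 × 336.0 = 6821 J
q3 (heat water 0.0→100.0 °C): 20.3 × 4.18 × 100.0 = 8485 J
q4 (vaporize at 100 °C): 20.3 × 2264.0 = 45959 J
q5 (heat steam 100.0→129.2 °C): 20.3 × 2.01 × 29.2 = 1191 J
Total: 568 + 6821 + 8485 + 45959 + 1191 = 63024 J = 63.0 kJ

q = 63.0 kJ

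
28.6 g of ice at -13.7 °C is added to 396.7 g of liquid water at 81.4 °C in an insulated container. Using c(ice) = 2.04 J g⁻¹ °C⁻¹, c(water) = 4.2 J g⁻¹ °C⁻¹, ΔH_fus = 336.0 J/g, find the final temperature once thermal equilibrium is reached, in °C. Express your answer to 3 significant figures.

T_f = 70.1 °C

Heat to bring ice to 0 °C and melt it: q₁ = 28.6×2.04×13.7 + 28.6×336.0 = 10409 J
Heat the water can supply cooling to 0 °C: 396.7×4.2×81.4 = 135624 J > q₁, so all ice melts.
Energy balance: 396.7×4.2×(81.4 − T) = 10409 + 28.6×4.2×(T − 0)
1666.14(81.4 − T) = 10409 + 120.12 T
135624 − 10409 = 1786.26 T
T = 125215 / 1786.26 = 70.10 °C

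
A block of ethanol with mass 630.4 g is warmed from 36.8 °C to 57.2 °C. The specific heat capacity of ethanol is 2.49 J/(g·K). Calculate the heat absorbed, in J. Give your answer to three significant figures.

q = 32000 J

q = m c ΔT = 630.4 × 2.49 × (57.2 − 36.8)
q = 630.4 × 2.49 × 20.4 = 32020 J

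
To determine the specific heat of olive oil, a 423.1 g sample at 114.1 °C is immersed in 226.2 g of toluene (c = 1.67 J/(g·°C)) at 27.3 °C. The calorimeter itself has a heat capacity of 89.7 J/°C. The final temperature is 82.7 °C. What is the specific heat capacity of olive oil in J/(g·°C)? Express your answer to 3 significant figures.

q_gained = (226.2 × 1.67 + 89.7) × (82.7 − 27.3) = 25900 J
q_lost = 423.1 × c × (114.1 − 82.7) = 13285.34 c
Set equal: c = 25900 / 13285.34 = 1.95 J/(g·°C)

c = 1.95 J/(g·°C)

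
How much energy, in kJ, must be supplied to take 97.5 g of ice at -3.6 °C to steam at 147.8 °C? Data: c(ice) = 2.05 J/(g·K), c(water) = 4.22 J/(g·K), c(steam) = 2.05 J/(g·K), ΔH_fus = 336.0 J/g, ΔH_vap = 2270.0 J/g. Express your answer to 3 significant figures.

q = 306 kJ

q1 (heat ice -3.6→0.0 °C): 97.5 × 2.05 × 3.6 = 720 J
q2 (melt at 0 °C): 97.5 × 336.0 = 32760 J
q3 (heat water 0.0→100.0 °C): 97.5 × 4.22 × 100.0 = 41145 J
q4 (vaporize at 100 °C): 97.5 × 2270.0 = 221325 J
q5 (heat steam 100.0→147.8 °C): 97.5 × 2.05 × 47.8 = 9554 J
Total: 720 + 32760 + 41145 + 221325 + 9554 = 305504 J = 306 kJ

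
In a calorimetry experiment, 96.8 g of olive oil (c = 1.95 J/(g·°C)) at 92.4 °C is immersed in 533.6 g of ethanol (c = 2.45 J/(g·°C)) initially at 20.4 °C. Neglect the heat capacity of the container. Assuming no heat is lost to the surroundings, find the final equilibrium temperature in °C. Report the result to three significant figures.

Heat lost by olive oil = heat gained by ethanol.
(96.8)(1.95)(92.4 − T) = (533.6)(2.45)(T − 20.4)
188.76 (92.4 − T) = 1307.32 (T − 20.4)
17441 − 188.76 T = 1307.32 T − 26669
44110 = 1496.08 T
T = 29.48 °C

T_f = 29.5 °C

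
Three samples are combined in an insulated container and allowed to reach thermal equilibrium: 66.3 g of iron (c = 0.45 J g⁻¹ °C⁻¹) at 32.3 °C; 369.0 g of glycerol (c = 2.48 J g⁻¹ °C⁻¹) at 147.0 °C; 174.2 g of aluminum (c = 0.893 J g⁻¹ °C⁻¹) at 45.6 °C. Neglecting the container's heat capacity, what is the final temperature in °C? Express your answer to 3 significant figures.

T_f = 130 °C

Σ mᵢcᵢ(T − Tᵢ) = 0  ⇒  T = Σ mᵢcᵢTᵢ / Σ mᵢcᵢ
Σ mᵢcᵢ = 66.3×0.45 + 369.0×2.48 + 174.2×0.893 = 1100.5156
Σ mᵢcᵢTᵢ = 29.835×32.3 + 915.12×147.0 + 155.5606×45.6 = 142580
T = 142580 / 1100.5156 = 129.6 °C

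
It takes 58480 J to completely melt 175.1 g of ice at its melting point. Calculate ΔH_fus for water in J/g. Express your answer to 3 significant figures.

ΔH_fus = 334 J/g

ΔH_fus = q / m = 58480 / 175.1 = 334 J/g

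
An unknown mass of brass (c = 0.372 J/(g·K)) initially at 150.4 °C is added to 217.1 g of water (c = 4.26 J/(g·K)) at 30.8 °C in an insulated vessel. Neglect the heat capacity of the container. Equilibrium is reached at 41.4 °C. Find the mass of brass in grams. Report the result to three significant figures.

q_gained = (217.1 × 4.26) × (41.4 − 30.8) = 9803 J
q_lost = m × 0.372 × (150.4 − 41.4) = 40.548 m
m = 9803 / 40.548 = 242 g

m = 242 g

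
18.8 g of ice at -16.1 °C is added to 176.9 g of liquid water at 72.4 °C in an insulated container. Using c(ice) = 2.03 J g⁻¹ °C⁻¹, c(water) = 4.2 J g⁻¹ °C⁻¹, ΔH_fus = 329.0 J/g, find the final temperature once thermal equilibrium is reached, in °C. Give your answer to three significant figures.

T_f = 57.2 °C

Heat to bring ice to 0 °C and melt it: q₁ = 18.8×2.03×16.1 + 18.8×329.0 = 6799.6 J
Heat the water can supply cooling to 0 °C: 176.9×4.2×72.4 = 53791.8 J > q₁, so all ice melts.
Energy balance: 176.9×4.2×(72.4 − T) = 6799.6 + 18.8×4.2×(T − 0)
742.98(72.4 − T) = 6799.6 + 78.96 T
53791.8 − 6799.6 = 821.94 T
T = 46992.2 / 821.94 = 57.17 °C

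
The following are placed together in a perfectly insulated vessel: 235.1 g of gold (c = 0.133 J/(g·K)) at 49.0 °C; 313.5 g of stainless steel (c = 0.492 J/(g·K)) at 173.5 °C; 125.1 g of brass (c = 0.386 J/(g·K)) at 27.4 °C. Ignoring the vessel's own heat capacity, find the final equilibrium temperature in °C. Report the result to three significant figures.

T_f = 127 °C

Σ mᵢcᵢ(T − Tᵢ) = 0  ⇒  T = Σ mᵢcᵢTᵢ / Σ mᵢcᵢ
Σ mᵢcᵢ = 235.1×0.133 + 313.5×0.492 + 125.1×0.386 = 233.7989
Σ mᵢcᵢTᵢ = 31.2683×49.0 + 154.242×173.5 + 48.2886×27.4 = 29616
T = 29616 / 233.7989 = 126.7 °C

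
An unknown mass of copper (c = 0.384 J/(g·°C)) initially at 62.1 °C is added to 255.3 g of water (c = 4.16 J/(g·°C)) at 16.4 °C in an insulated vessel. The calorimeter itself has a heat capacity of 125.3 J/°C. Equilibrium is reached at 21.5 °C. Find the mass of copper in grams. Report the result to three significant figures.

m = 388 g

q_gained = (255.3 × 4.16 + 125.3) × (21.5 − 16.4) = 6055 J
q_lost = m × 0.384 × (62.1 − 21.5) = 15.5904 m
m = 6055 / 15.5904 = 388 g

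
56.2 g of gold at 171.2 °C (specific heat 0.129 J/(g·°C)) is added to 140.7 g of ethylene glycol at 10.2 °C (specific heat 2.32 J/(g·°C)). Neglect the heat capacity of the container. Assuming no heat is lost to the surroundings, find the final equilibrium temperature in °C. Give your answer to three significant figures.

Heat lost by gold = heat gained by ethylene glycol.
(56.2)(0.129)(171.2 − T) = (140.7)(2.32)(T − 10.2)
7.2498 (171.2 − T) = 326.424 (T − 10.2)
1241.2 − 7.2498 T = 326.424 T − 3329.5
4570.7 = 333.6738 T
T = 13.70 °C

T_f = 13.7 °C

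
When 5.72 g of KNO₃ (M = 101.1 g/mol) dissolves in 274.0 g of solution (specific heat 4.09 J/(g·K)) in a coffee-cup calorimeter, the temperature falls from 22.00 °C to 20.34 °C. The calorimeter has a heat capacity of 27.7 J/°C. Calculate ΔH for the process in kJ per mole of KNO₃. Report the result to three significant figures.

ΔH = 33.7 kJ/mol

|ΔT| = |20.34 − 22.00| = 1.66 °C
|q_surr| = (274.0 × 4.09 + 27.7) × 1.66 = 1148.36 × 1.66 = 1906 J
n(KNO₃) = 5.72 / 101.1 = 0.05658 mol
Temperature fell, so q_rxn = +|q_surr| = 1.906 kJ
ΔH = q_rxn / n = 33.69 kJ/mol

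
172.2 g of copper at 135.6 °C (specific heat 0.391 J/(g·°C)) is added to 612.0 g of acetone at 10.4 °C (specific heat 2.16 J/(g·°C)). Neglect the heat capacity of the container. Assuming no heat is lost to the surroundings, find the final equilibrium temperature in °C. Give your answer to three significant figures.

T_f = 16.5 °C

Heat lost by copper = heat gained by acetone.
(172.2)(0.391)(135.6 − T) = (612.0)(2.16)(T − 10.4)
67.3302 (135.6 − T) = 1321.92 (T − 10.4)
9130.0 − 67.3302 T = 1321.92 T − 13748
22878.0 = 1389.2502 T
T = 16.47 °C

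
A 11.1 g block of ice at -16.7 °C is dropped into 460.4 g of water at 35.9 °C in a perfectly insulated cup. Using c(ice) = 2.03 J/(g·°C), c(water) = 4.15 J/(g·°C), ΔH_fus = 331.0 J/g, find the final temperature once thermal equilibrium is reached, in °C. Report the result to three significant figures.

T_f = 33.0 °C

Heat to bring ice to 0 °C and melt it: q₁ = 11.1×2.03×16.7 + 11.1×331.0 = 4050.4 J
Heat the water can supply cooling to 0 °C: 460.4×4.15×35.9 = 68592.7 J > q₁, so all ice melts.
Energy balance: 460.4×4.15×(35.9 − T) = 4050.4 + 11.1×4.15×(T − 0)
1910.66(35.9 − T) = 4050.4 + 46.065 T
68592.7 − 4050.4 = 1956.725 T
T = 64542.3 / 1956.725 = 32.98 °C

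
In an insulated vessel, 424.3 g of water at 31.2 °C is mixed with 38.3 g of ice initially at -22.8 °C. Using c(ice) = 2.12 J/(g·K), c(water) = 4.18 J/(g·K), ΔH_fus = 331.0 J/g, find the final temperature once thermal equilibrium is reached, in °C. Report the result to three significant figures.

Heat to bring ice to 0 °C and melt it: q₁ = 38.3×2.12×22.8 + 38.3×331.0 = 14529 J
Heat the water can supply cooling to 0 °C: 424.3×4.18×31.2 = 55335.5 J > q₁, so all ice melts.
Energy balance: 424.3×4.18×(31.2 − T) = 14529 + 38.3×4.18×(T − 0)
1773.574(31.2 − T) = 14529 + 160.094 T
55335.5 − 14529 = 1933.668 T
T = 40806.5 / 1933.668 = 21.10 °C

T_f = 21.1 °C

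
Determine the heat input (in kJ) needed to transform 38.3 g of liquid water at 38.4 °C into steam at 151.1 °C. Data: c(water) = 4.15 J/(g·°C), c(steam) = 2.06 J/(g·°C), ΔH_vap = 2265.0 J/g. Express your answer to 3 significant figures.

q1 (heat water 38.4→100.0 °C): 38.3 × 4.15 × 61.6 = 9791 J
q2 (vaporize at 100 °C): 38.3 × 2265.0 = 86750 J
q3 (heat steam 100.0→151.1 °C): 38.3 × 2.06 × 51.1 = 4032 J
Total: 9791 + 86750 + 4032 = 100573 J = 101 kJ

q = 101 kJ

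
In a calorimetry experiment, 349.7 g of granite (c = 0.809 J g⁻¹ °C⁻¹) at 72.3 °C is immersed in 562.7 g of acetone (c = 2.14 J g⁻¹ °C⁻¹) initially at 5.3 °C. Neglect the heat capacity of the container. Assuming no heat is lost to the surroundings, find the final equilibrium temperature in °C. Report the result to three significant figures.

T_f = 18.0 °C

Heat lost by granite = heat gained by acetone.
(349.7)(0.809)(72.3 − T) = (562.7)(2.14)(T − 5.3)
282.9073 (72.3 − T) = 1204.178 (T − 5.3)
20454 − 282.9073 T = 1204.178 T − 6382.1
26836.1 = 1487.0853 T
T = 18.046 °C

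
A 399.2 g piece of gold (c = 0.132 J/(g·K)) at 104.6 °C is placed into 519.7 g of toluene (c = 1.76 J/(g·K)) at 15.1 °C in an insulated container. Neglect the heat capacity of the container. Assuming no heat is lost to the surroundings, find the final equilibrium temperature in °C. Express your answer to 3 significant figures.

T_f = 20.0 °C

Heat lost by gold = heat gained by toluene.
(399.2)(0.132)(104.6 − T) = (519.7)(1.76)(T − 15.1)
52.6944 (104.6 − T) = 914.672 (T − 15.1)
5511.8 − 52.6944 T = 914.672 T − 13812
19323.8 = 967.3664 T
T = 19.98 °C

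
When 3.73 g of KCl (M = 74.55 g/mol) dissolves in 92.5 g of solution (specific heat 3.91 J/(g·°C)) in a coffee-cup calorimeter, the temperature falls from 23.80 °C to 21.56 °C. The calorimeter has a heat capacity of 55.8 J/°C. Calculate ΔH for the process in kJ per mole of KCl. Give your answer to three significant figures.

ΔH = 18.7 kJ/mol

|ΔT| = |21.56 − 23.80| = 2.24 °C
|q_surr| = (92.5 × 3.91 + 55.8) × 2.24 = 417.475 × 2.24 = 935.1 J
n(KCl) = 3.73 / 74.55 = 0.05003 mol
Temperature fell, so q_rxn = +|q_surr| = 0.9351 kJ
ΔH = q_rxn / n = 18.69 kJ/mol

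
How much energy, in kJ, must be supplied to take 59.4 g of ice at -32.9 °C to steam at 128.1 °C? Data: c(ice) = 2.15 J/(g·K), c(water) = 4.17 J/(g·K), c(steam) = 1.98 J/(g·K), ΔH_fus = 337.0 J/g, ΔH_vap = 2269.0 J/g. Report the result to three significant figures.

q1 (heat ice -32.9→0.0 °C): 59.4 × 2.15 × 32.9 = 4202 J
q2 (melt at 0 °C): 59.4 × 337.0 = 20018 J
q3 (heat water 0.0→100.0 °C): 59.4 × 4.17 × 100.0 = 24770 J
q4 (vaporize at 100 °C): 59.4 × 2269.0 = 134779 J
q5 (heat steam 100.0→128.1 °C): 59.4 × 1.98 × 28.1 = 3305 J
Total: 4202 + 20018 + 24770 + 134779 + 3305 = 187074 J = 187 kJ

q = 187 kJ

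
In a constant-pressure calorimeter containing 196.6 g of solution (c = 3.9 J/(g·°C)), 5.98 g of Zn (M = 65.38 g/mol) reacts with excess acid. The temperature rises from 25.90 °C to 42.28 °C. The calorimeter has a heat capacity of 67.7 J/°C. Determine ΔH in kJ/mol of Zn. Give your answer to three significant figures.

|ΔT| = |42.28 − 25.90| = 16.38 °C
|q_surr| = (196.6 × 3.9 + 67.7) × 16.38 = 834.44 × 16.38 = 13670 J
n(Zn) = 5.98 / 65.38 = 0.09147 mol
Temperature rose, so q_rxn = −|q_surr| = -13.67 kJ
ΔH = q_rxn / n = -149.4 kJ/mol

ΔH = -149 kJ/mol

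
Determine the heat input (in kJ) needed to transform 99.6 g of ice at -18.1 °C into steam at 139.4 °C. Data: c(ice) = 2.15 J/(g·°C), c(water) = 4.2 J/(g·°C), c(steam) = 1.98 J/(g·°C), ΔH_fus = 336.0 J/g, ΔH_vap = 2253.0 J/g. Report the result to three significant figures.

q = 311 kJ

q1 (heat ice -18.1→0.0 °C): 99.6 × 2.15 × 18.1 = 3876 J
q2 (melt at 0 °C): 99.6 × 336.0 = 33466 J
q3 (heat water 0.0→100.0 °C): 99.6 × 4.2 × 100.0 = 41832 J
q4 (vaporize at 100 °C): 99.6 × 2253.0 = 224399 J
q5 (heat steam 100.0→139.4 °C): 99.6 × 1.98 × 39.4 = 7770 J
Total: 3876 + 33466 + 41832 + 224399 + 7770 = 311343 J = 311 kJ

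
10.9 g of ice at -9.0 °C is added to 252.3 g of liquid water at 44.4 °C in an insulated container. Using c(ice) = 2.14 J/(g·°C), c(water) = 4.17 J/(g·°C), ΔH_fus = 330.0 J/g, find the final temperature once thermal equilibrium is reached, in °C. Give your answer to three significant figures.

T_f = 39.1 °C

Heat to bring ice to 0 °C and melt it: q₁ = 10.9×2.14×9.0 + 10.9×330.0 = 3806.9 J
Heat the water can supply cooling to 0 °C: 252.3×4.17×44.4 = 46712.8 J > q₁, so all ice melts.
Energy balance: 252.3×4.17×(44.4 − T) = 3806.9 + 10.9×4.17×(T − 0)
1052.091(44.4 − T) = 3806.9 + 45.453 T
46712.8 − 3806.9 = 1097.544 T
T = 42905.9 / 1097.544 = 39.09 °C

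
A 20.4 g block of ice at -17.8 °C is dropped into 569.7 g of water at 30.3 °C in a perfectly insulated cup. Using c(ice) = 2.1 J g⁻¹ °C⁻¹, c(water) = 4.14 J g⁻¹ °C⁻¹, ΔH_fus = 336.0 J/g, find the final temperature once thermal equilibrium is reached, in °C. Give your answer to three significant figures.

T_f = 26.1 °C

Heat to bring ice to 0 °C and melt it: q₁ = 20.4×2.1×17.8 + 20.4×336.0 = 7617.0 J
Heat the water can supply cooling to 0 °C: 569.7×4.14×30.3 = 71464.3 J > q₁, so all ice melts.
Energy balance: 569.7×4.14×(30.3 − T) = 7617.0 + 20.4×4.14×(T − 0)
2358.558(30.3 − T) = 7617.0 + 84.456 T
71464.3 − 7617.0 = 2443.014 T
T = 63847.3 / 2443.014 = 26.13 °C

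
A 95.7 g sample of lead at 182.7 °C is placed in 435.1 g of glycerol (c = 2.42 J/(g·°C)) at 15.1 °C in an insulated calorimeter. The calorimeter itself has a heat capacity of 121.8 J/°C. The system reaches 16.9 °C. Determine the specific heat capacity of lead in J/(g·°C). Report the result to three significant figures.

q_gained = (435.1 × 2.42 + 121.8) × (16.9 − 15.1) = 2115 J
q_lost = 95.7 × c × (182.7 − 16.9) = 15867.06 c
Set equal: c = 2115 / 15867.06 = 0.133 J/(g·°C)

c = 0.133 J/(g·°C)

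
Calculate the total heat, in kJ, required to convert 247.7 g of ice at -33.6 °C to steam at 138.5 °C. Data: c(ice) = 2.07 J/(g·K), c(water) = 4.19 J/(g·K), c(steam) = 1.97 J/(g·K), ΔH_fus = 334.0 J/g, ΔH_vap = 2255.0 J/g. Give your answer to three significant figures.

q = 781 kJ

q1 (heat ice -33.6→0.0 °C): 247.7 × 2.07 × 33.6 = 17228 J
q2 (melt at 0 °C): 247.7 × 334.0 = 82732 J
q3 (heat water 0.0→100.0 °C): 247.7 × 4.19 × 100.0 = 103786 J
q4 (vaporize at 100 °C): 247.7 × 2255.0 = 558564 J
q5 (heat steam 100.0→138.5 °C): 247.7 × 1.97 × 38.5 = 18787 J
Total: 17228 + 82732 + 103786 + 558564 + 18787 = 781097 J = 781 kJ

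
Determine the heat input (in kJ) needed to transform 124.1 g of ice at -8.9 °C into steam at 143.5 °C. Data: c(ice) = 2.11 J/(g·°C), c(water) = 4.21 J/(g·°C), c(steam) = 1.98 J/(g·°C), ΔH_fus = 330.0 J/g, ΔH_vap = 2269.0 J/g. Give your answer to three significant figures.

q1 (heat ice -8.9→0.0 °C): 124.1 × 2.11 × 8.9 = 2330 J
q2 (melt at 0 °C): 124.1 × 330.0 = 40953 J
q3 (heat water 0.0→100.0 °C): 124.1 × 4.21 × 100.0 = 52246 J
q4 (vaporize at 100 °C): 124.1 × 2269.0 = 281583 J
q5 (heat steam 100.0→143.5 °C): 124.1 × 1.98 × 43.5 = 10689 J
Total: 2330 + 40953 + 52246 + 281583 + 10689 = 387801 J = 388 kJ

q = 388 kJ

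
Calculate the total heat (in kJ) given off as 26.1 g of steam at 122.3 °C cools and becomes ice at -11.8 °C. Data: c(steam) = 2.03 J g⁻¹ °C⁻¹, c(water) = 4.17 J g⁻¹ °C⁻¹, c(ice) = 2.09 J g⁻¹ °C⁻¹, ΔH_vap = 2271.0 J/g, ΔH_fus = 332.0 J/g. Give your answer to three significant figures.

q1 (cool steam 122.3→100 °C): 26.1 × 2.03 × 22.3 = 1182 J
q2 (condense at 100 °C): 26.1 × 2271.0 = 59273 J
q3 (cool water 100→0 °C): 26.1 × 4.17 × 100.0 = 10884 J
q4 (freeze at 0 °C): 26.1 × 332.0 = 8665 J
q5 (cool ice 0→-11.8 °C): 26.1 × 2.09 × 11.8 = 644 J
Total: 1182 + 59273 + 10884 + 8665 + 644 = 80648 J = 80.6 kJ

q = 80.6 kJ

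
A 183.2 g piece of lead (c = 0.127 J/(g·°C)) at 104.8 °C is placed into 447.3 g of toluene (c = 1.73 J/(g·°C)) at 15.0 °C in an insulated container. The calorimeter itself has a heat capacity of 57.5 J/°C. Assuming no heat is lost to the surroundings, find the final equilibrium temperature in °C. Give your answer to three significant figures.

Heat lost by lead = heat gained by toluene + calorimeter.
(183.2)(0.127)(104.8 − T) = [(447.3)(1.73) + 57.5](T − 15.0)
23.2664 (104.8 − T) = 831.329 (T − 15.0)
2438.3 − 23.2664 T = 831.329 T − 12470
14908.3 = 854.5954 T
T = 17.44 °C

T_f = 17.4 °C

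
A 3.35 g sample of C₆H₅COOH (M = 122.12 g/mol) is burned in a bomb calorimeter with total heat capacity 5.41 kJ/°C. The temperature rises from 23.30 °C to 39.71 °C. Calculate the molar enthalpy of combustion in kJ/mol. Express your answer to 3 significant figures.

ΔH = -3240 kJ/mol

ΔT = 39.71 − 23.30 = 16.41 °C
q_cal = C_cal × ΔT = 5.41 × 16.41 = 88.7781 kJ
n = 3.35 / 122.12 = 0.02743 mol
q_rxn = −q_cal = -88.7781 kJ
ΔH = -88.7781 / 0.02743 = -3237 kJ/mol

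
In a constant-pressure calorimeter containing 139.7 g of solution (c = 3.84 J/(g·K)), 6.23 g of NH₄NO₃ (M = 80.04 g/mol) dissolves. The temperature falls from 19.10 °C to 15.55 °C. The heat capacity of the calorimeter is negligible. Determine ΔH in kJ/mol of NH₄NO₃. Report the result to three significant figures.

ΔH = 24.5 kJ/mol

|ΔT| = |15.55 − 19.10| = 3.55 °C
|q_surr| = (139.7 × 3.84) × 3.55 = 536.448 × 3.55 = 1904 J
n(NH₄NO₃) = 6.23 / 80.04 = 0.07784 mol
Temperature fell, so q_rxn = +|q_surr| = 1.904 kJ
ΔH = q_rxn / n = 24.46 kJ/mol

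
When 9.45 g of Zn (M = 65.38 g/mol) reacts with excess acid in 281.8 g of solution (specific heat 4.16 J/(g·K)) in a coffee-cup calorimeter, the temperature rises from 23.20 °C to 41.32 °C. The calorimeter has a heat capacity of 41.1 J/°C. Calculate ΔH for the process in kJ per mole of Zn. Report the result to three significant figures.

ΔH = -152 kJ/mol

|ΔT| = |41.32 − 23.20| = 18.12 °C
|q_surr| = (281.8 × 4.16 + 41.1) × 18.12 = 1213.388 × 18.12 = 21990 J
n(Zn) = 9.45 / 65.38 = 0.1445 mol
Temperature rose, so q_rxn = −|q_surr| = -21.99 kJ
ΔH = q_rxn / n = -152.2 kJ/mol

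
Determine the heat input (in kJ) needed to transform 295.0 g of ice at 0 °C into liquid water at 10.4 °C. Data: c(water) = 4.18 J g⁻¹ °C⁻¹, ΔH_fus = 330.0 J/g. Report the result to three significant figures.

q = 110 kJ

q1 (melt at 0 °C): 295.0 × 330.0 = 97350 J
q2 (heat water 0.0→10.4 °C): 295.0 × 4.18 × 10.4 = 12824 J
Total: 97350 + 12824 = 110174 J = 110 kJ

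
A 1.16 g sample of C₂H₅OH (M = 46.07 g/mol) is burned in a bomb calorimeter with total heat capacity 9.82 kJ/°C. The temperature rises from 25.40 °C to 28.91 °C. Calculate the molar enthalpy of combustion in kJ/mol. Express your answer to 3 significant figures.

ΔT = 28.91 − 25.40 = 3.51 °C
q_cal = C_cal × ΔT = 9.82 × 3.51 = 34.4682 kJ
n = 1.16 / 46.07 = 0.02518 mol
q_rxn = −q_cal = -34.4682 kJ
ΔH = -34.4682 / 0.02518 = -1369 kJ/mol

ΔH = -1370 kJ/mol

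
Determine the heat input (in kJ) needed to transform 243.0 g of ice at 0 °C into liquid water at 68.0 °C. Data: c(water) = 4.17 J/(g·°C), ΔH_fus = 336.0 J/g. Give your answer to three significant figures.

q = 151 kJ

q1 (melt at 0 °C): 243.0 × 336.0 = 81648 J
q2 (heat water 0.0→68.0 °C): 243.0 × 4.17 × 68.0 = 68905 J
Total: 81648 + 68905 = 150553 J = 151 kJ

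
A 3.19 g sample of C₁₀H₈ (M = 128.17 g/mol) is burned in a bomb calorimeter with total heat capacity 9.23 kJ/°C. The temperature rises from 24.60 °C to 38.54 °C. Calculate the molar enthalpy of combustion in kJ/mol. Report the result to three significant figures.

ΔH = -5170 kJ/mol

ΔT = 38.54 − 24.60 = 13.94 °C
q_cal = C_cal × ΔT = 9.23 × 13.94 = 128.6662 kJ
n = 3.19 / 128.17 = 0.02489 mol
q_rxn = −q_cal = -128.6662 kJ
ΔH = -128.6662 / 0.02489 = -5169 kJ/mol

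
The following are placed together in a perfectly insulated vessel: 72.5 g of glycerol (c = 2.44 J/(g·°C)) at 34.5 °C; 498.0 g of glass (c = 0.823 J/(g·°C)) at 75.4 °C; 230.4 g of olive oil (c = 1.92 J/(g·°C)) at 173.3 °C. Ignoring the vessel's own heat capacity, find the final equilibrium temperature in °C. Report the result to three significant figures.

T_f = 110 °C

Σ mᵢcᵢ(T − Tᵢ) = 0  ⇒  T = Σ mᵢcᵢTᵢ / Σ mᵢcᵢ
Σ mᵢcᵢ = 72.5×2.44 + 498.0×0.823 + 230.4×1.92 = 1029.122
Σ mᵢcᵢTᵢ = 176.9×34.5 + 409.854×75.4 + 442.368×173.3 = 113670
T = 113670 / 1029.122 = 110.45 °C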